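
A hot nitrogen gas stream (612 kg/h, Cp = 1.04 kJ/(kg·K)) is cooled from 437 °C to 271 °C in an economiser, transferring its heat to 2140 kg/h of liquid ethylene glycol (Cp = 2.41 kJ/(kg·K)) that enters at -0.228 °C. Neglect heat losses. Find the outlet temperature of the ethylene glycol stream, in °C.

Heat released by hot stream: Q = 612 × 1.04 × (437 − 271) = 105660 kJ/h
Energy balance on cold side (adiabatic exchanger): Q = ṁ_c·Cp_c·(T_c,out − T_c,in)
T_c,out = -0.228 + 105660/(2140 × 2.41) = 20.258 °C

T_c,out = 20.3 °C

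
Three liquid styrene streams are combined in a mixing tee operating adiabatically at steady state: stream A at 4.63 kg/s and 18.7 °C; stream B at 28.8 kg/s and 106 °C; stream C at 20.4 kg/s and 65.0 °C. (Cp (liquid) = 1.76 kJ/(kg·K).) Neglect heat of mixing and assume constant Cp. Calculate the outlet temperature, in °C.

No heat crosses the boundary, so H_out = H_in.
Σ ṁᵢCp,ᵢTᵢ = 4.63×1.76×18.7 + 28.8×1.76×106 + 20.4×1.76×65.0 = 7859.1
Σ ṁᵢCp,ᵢ = 4.63×1.76 + 28.8×1.76 + 20.4×1.76 = 94.741
T_out = 7859.1 / 94.741 = 82.953 °C

T_out = 83.0 °C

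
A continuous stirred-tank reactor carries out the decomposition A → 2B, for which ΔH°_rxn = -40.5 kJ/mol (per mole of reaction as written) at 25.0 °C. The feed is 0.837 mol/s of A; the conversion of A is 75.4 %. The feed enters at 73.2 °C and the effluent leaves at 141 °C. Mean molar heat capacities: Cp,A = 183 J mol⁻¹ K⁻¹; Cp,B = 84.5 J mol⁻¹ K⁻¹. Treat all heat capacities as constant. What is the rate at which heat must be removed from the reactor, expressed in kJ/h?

Q_out = 58300 kJ/h

Extent of reaction ξ = 0.754 × 0.837 = 0.6311 mol/s
Reaction term: ξ·ΔH°_rxn = 0.6311 × -40.5 = -25.559 kJ/s
Sensible, feed 73.2→25 °C: -7.3828 kJ/s
Outlet flows (mol/s): A 0.2059, B 1.2622
Sensible, products 25→141 °C: 16.743 kJ/s
Q = ΔH = -16.199 kJ/s = -16.199 kW
Heat removed = 58318 kJ/h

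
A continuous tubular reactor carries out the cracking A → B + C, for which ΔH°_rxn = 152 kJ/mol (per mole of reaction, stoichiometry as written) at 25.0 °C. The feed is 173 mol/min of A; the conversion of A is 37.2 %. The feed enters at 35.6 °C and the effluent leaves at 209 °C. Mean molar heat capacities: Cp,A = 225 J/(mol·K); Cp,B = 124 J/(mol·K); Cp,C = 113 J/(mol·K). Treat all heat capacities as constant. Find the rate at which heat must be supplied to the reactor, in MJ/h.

Extent of reaction ξ = 0.372 × 173 = 64.356 mol/min
Reaction term: ξ·ΔH°_rxn = 64.356 × 152 = 9782.1 kJ/min
Sensible, feed 35.6→25 °C: -412.61 kJ/min
Outlet flows (mol/min): A 108.64, B 64.356, C 64.356
Sensible, products 25→209 °C: 7304.3 kJ/min
Q = ΔH = 16674 kJ/min = 277.9 kW
Heat supplied = 1000.4 MJ/h

Q_in = 1000 MJ/h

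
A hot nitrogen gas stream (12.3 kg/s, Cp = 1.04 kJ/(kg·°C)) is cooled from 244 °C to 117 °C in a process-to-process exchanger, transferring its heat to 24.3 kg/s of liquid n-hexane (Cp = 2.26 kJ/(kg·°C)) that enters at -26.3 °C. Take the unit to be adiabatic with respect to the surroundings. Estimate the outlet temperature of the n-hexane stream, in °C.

T_c,out = 3.28 °C

Heat released by hot stream: Q = 12.3 × 1.04 × (244 − 117) = 1624.6 kJ/s
Energy balance on cold side (adiabatic exchanger): Q = ṁ_c·Cp_c·(T_c,out − T_c,in)
T_c,out = -26.3 + 1624.6/(24.3 × 2.26) = 3.282 °C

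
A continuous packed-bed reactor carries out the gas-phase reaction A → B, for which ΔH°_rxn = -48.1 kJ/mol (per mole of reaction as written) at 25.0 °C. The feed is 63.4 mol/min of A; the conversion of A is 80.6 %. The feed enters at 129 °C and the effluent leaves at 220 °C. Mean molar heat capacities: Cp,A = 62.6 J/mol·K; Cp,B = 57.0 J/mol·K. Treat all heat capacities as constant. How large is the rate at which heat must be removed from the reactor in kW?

Q_out = 35.9 kW

Extent of reaction ξ = 0.806 × 63.4 = 51.1 mol/min
Reaction term: ξ·ΔH°_rxn = 51.1 × -48.1 = -2457.9 kJ/min
Sensible, feed 129→25 °C: -412.76 kJ/min
Outlet flows (mol/min): A 12.3, B 51.1
Sensible, products 25→220 °C: 718.12 kJ/min
Q = ΔH = -2152.6 kJ/min = -35.876 kW
Heat removed = 35.876 kW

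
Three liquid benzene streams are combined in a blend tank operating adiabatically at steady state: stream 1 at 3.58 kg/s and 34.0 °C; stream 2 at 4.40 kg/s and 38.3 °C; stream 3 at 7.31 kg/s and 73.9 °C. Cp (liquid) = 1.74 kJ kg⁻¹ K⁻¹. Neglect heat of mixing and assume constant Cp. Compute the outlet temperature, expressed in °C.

Energy balance with Q = 0: Σ ṁᵢCp,ᵢ(T_out − Tᵢ) = 0
T_out = Σ ṁᵢCp,ᵢTᵢ / Σ ṁᵢCp,ᵢ
      = 1445 / 26.605 = 54.313 °C

T_out = 54.3 °C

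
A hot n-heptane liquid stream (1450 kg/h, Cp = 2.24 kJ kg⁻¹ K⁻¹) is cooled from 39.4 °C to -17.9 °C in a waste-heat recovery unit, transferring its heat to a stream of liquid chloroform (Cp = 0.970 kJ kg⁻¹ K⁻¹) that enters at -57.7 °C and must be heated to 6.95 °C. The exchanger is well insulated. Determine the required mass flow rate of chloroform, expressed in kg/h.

Heat released by hot stream: Q = 1450 × 2.24 × (39.4 − -17.9) = 186110 kJ/h
Energy balance on cold side (adiabatic exchanger): Q = ṁ_c·Cp_c·(T_c,out − T_c,in)
ṁ_c = 186110 / [0.970 × (6.95 − -57.7)] = 2967.8 kg/h

ṁ_c = 2970 kg/h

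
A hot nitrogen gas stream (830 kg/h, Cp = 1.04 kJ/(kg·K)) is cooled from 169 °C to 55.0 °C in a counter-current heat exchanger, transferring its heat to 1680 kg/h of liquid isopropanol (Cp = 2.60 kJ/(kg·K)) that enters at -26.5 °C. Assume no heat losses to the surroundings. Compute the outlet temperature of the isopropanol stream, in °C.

T_c,out = -3.97 °C

Heat released by hot stream: Q = 830 × 1.04 × (169 − 55.0) = 98405 kJ/h
Energy balance on cold side (adiabatic exchanger): Q = ṁ_c·Cp_c·(T_c,out − T_c,in)
T_c,out = -26.5 + 98405/(1680 × 2.60) = -3.9714 °C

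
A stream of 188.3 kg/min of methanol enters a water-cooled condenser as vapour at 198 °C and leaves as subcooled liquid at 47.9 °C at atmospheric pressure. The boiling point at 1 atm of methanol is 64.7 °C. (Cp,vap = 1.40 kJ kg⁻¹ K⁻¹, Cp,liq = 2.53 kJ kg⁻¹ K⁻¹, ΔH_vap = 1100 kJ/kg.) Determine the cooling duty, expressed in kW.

vapour 198→64.7 °C: -186.62 kJ/kg
condensation at 64.7 °C: -1100 kJ/kg
liquid 64.7→47.9 °C: -42.504 kJ/kg
Δh = -186.62 + -1100 + -42.504 = -1329.1 kJ/kg
Q = ṁ·Δh = 188.3 kg/min × -1329.1 kJ/kg = -250270 kJ/min
|Q| = 4171.2 kW

Q_c = 4170 kW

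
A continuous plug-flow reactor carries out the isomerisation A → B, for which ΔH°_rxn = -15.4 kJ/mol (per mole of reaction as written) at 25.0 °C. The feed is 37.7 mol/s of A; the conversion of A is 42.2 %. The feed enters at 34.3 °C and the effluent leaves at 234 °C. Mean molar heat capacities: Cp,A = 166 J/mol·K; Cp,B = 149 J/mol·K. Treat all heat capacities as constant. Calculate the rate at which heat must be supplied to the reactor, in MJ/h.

Extent of reaction ξ = 0.422 × 37.7 = 15.909 mol/s
Reaction term: ξ·ΔH°_rxn = 15.909 × -15.4 = -245 kJ/s
Sensible, feed 34.3→25 °C: -58.201 kJ/s
Outlet flows (mol/s): A 21.791, B 15.909
Sensible, products 25→234 °C: 1251.4 kJ/s
Q = ΔH = 948.23 kJ/s = 948.23 kW
Heat supplied = 3413.6 MJ/h

Q_in = 3410 MJ/h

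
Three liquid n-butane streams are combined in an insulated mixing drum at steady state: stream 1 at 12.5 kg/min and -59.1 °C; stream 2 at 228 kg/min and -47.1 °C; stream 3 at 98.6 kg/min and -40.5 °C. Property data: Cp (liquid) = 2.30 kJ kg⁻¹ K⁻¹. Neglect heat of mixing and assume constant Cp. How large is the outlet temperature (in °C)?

Energy balance with Q = 0: Σ ṁᵢCp,ᵢ(T_out − Tᵢ) = 0
Σ ṁᵢCp,ᵢTᵢ = 12.5×2.30×-59.1 + 228×2.30×-47.1 + 98.6×2.30×-40.5 = -35583
Σ ṁᵢCp,ᵢ = 12.5×2.30 + 228×2.30 + 98.6×2.30 = 779.93
T_out = -35583 / 779.93 = -45.623 °C

T_out = -45.6 °C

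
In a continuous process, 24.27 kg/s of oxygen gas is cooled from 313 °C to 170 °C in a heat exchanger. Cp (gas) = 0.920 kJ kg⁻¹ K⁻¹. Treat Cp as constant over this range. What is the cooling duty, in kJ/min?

Q_c = 192000 kJ/min

Q = ṁ·Cp·ΔT = 24.27 × 0.920 × (170 − 313) = -3193 kJ/s
Cooling duty = 191580 kJ/min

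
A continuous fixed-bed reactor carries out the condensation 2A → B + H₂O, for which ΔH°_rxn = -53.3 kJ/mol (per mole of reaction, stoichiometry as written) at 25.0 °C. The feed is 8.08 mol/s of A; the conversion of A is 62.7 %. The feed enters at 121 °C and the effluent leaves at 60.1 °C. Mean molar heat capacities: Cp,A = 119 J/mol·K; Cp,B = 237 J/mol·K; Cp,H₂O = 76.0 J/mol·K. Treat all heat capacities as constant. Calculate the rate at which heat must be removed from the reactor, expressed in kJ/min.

Extent of reaction ξ = 0.627 × 8.08 / 2 = 2.5331 mol/s
Reaction term: ξ·ΔH°_rxn = 2.5331 × -53.3 = -135.01 kJ/s
Sensible, feed 121→25 °C: -92.306 kJ/s
Outlet flows (mol/s): A 3.0138, B 2.5331, H₂O 2.5331
Sensible, products 25→60.1 °C: 40.418 kJ/s
Q = ΔH = -186.9 kJ/s = -186.9 kW
Heat removed = 11214 kJ/min

Q_out = 11200 kJ/min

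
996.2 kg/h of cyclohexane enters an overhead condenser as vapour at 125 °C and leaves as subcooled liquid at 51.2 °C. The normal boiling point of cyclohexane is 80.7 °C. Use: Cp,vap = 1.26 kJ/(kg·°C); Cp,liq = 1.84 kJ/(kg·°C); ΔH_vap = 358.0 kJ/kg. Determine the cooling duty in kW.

Q_c = 130 kW

vapour 125→80.7 °C: -55.818 kJ/kg
condensation at 80.7 °C: -358 kJ/kg
liquid 80.7→51.2 °C: -54.28 kJ/kg
Δh = -55.818 + -358 + -54.28 = -468.1 kJ/kg
Q = ṁ·Δh = 996.2 kg/h × -468.1 kJ/kg = -466320 kJ/h
|Q| = 129.53 kW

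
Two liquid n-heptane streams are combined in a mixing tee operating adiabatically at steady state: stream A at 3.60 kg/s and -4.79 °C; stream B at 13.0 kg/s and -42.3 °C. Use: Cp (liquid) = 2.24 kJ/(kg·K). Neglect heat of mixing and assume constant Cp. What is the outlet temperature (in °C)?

T_out = -34.2 °C

No heat crosses the boundary, so H_out = H_in.
T_out = Σ ṁᵢCp,ᵢTᵢ / Σ ṁᵢCp,ᵢ
      = -1270.4 / 37.184 = -34.165 °C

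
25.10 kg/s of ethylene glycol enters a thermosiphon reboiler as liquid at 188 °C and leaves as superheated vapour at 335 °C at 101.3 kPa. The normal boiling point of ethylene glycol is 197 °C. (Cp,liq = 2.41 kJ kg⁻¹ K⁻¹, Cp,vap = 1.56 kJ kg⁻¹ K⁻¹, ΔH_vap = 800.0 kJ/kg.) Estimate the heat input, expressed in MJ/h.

Q = 93700 MJ/h

liquid 188→197 °C: 21.69 kJ/kg
vaporisation at 197 °C: 800 kJ/kg
vapour 197→335 °C: 215.28 kJ/kg
Δh = 21.69 + 800 + 215.28 = 1037 kJ/kg
Q = ṁ·Δh = 25.10 kg/s × 1037 kJ/kg = 26028 kJ/s
|Q| = 26028 kW = 93701 MJ/h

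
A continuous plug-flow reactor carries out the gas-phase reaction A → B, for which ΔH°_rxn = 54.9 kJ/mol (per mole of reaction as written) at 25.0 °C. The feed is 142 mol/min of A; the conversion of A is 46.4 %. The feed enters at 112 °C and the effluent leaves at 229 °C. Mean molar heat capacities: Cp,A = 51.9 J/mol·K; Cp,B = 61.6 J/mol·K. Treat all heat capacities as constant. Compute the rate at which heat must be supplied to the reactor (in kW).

Q_in = 76.8 kW

Extent of reaction ξ = 0.464 × 142 = 65.888 mol/min
Reaction term: ξ·ΔH°_rxn = 65.888 × 54.9 = 3617.3 kJ/min
Sensible, feed 112→25 °C: -641.17 kJ/min
Outlet flows (mol/min): A 76.112, B 65.888
Sensible, products 25→229 °C: 1633.8 kJ/min
Q = ΔH = 4609.9 kJ/min = 76.832 kW
Heat supplied = 76.832 kW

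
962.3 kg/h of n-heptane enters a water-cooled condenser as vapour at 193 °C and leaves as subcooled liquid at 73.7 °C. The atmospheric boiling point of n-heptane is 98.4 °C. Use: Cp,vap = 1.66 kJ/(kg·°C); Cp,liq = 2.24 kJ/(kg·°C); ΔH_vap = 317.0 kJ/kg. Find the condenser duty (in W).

vapour 193→98.4 °C: -157.04 kJ/kg
condensation at 98.4 °C: -317 kJ/kg
liquid 98.4→73.7 °C: -55.328 kJ/kg
Δh = -157.04 + -317 + -55.328 = -529.36 kJ/kg
Q = ṁ·Δh = 962.3 kg/h × -529.36 kJ/kg = -509410 kJ/h
|Q| = 141.5 kW = 141500 W

Q_c = 142000 W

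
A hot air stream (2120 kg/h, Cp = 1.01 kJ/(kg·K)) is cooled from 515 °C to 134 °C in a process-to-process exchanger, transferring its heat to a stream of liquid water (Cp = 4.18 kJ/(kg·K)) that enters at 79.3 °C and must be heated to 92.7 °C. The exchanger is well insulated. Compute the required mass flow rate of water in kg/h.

Heat released by hot stream: Q = 2120 × 1.01 × (515 − 134) = 815800 kJ/h
Energy balance on cold side (adiabatic exchanger): Q = ṁ_c·Cp_c·(T_c,out − T_c,in)
ṁ_c = 815800 / [4.18 × (92.7 − 79.3)] = 14565 kg/h

ṁ_c = 14600 kg/h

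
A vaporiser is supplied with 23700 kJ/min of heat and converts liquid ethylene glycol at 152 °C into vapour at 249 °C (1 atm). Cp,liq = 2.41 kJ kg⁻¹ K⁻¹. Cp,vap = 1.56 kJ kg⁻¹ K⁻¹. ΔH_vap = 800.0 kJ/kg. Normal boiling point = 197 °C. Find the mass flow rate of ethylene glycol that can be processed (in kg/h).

ṁ = 1440 kg/h

Δh = 2.41×(197−152) + 800.0 + 1.56×(249−197) = 989.57 kJ/kg
Q = 23700 kJ/min = 395 kJ/s = 1.422e+06 kJ/h
ṁ = Q/Δh = 1.422e+06 / 989.57 = 1437 kg/h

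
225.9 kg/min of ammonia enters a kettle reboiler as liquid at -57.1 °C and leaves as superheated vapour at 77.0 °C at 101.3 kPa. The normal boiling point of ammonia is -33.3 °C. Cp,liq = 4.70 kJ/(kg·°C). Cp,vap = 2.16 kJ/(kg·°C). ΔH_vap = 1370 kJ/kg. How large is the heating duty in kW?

liquid -57.1→-33.3 °C: 111.86 kJ/kg
vaporisation at -33.3 °C: 1370 kJ/kg
vapour -33.3→77.0 °C: 238.25 kJ/kg
Δh = 111.86 + 1370 + 238.25 = 1720.1 kJ/kg
Q = ṁ·Δh = 225.9 kg/min × 1720.1 kJ/kg = 388570 kJ/min
|Q| = 6476.2 kW

Q = 6480 kW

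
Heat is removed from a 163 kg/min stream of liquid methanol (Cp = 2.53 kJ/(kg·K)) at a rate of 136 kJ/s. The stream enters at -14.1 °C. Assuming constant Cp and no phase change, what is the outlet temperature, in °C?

Q = 136 kJ/s = 8160 kJ/min
ΔT = Q/(ṁ·Cp) = 8160/(163×2.53) = 19.787 K
T_out = -14.1 − 19.787 = -33.887 °C

T_out = -33.9 °C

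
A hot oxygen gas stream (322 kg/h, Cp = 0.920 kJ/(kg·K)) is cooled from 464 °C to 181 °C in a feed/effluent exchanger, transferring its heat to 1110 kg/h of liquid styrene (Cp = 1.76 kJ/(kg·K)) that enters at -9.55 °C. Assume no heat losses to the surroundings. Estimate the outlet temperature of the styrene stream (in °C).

Heat released by hot stream: Q = 322 × 0.920 × (464 − 181) = 83836 kJ/h
Energy balance on cold side (adiabatic exchanger): Q = ṁ_c·Cp_c·(T_c,out − T_c,in)
T_c,out = -9.55 + 83836/(1110 × 1.76) = 33.364 °C

T_c,out = 33.4 °C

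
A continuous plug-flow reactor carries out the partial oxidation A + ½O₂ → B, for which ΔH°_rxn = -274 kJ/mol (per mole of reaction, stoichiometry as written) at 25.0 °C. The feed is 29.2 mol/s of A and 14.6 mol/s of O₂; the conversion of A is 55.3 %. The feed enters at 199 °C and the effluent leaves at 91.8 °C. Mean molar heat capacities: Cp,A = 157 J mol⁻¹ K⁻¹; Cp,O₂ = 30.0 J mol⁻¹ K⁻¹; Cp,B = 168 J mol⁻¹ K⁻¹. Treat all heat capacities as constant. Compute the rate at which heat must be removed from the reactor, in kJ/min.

Extent of reaction ξ = 0.553 × 29.2 = 16.148 mol/s
Reaction term: ξ·ΔH°_rxn = 16.148 × -274 = -4424.4 kJ/s
Sensible, feed 199→25 °C: -873.9 kJ/s
Outlet flows (mol/s): A 13.052, O₂ 6.5262, B 16.148
Sensible, products 25→91.8 °C: 331.18 kJ/s
Q = ΔH = -4967.2 kJ/s = -4967.2 kW
Heat removed = 298030 kJ/min

Q_out = 298000 kJ/min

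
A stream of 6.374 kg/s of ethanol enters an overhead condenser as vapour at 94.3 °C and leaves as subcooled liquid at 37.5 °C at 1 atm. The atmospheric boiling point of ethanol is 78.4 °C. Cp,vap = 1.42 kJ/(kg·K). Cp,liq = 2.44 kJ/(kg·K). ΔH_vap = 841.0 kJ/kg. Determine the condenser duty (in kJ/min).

Q_c = 368000 kJ/min

vapour 94.3→78.4 °C: -22.578 kJ/kg
condensation at 78.4 °C: -841 kJ/kg
liquid 78.4→37.5 °C: -99.796 kJ/kg
Δh = -22.578 + -841 + -99.796 = -963.37 kJ/kg
Q = ṁ·Δh = 6.374 kg/s × -963.37 kJ/kg = -6140.5 kJ/s
|Q| = 6140.5 kW = 368430 kJ/min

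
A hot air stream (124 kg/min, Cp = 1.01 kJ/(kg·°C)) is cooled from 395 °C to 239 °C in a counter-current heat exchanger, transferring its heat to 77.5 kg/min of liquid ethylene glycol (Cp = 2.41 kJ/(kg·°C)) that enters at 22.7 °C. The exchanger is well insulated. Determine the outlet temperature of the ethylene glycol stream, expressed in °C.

Heat released by hot stream: Q = 124 × 1.01 × (395 − 239) = 19537 kJ/min
Energy balance on cold side (adiabatic exchanger): Q = ṁ_c·Cp_c·(T_c,out − T_c,in)
T_c,out = 22.7 + 19537/(77.5 × 2.41) = 127.3 °C

T_c,out = 127 °C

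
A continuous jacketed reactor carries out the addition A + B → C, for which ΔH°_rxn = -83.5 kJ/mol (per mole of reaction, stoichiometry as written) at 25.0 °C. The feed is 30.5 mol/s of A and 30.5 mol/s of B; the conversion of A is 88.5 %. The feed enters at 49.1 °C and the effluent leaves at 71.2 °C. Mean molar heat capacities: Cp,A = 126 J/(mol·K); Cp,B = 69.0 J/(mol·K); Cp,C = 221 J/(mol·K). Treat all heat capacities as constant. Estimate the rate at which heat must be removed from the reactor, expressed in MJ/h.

Extent of reaction ξ = 0.885 × 30.5 = 26.992 mol/s
Reaction term: ξ·ΔH°_rxn = 26.992 × -83.5 = -2253.9 kJ/s
Sensible, feed 49.1→25 °C: -143.33 kJ/s
Outlet flows (mol/s): A 3.5075, B 3.5075, C 26.992
Sensible, products 25→71.2 °C: 307.2 kJ/s
Q = ΔH = -2090 kJ/s = -2090 kW
Heat removed = 7524 MJ/h

Q_out = 7520 MJ/h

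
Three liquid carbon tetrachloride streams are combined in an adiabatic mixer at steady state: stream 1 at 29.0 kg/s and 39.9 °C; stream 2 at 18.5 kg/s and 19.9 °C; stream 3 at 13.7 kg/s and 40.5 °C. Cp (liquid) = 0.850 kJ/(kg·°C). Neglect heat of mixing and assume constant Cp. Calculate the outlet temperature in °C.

No heat crosses the boundary, so H_out = H_in.
Σ ṁᵢCp,ᵢTᵢ = 29.0×0.850×39.9 + 18.5×0.850×19.9 + 13.7×0.850×40.5 = 1768.1
Σ ṁᵢCp,ᵢ = 29.0×0.850 + 18.5×0.850 + 13.7×0.850 = 52.02
T_out = 1768.1 / 52.02 = 33.989 °C

T_out = 34.0 °C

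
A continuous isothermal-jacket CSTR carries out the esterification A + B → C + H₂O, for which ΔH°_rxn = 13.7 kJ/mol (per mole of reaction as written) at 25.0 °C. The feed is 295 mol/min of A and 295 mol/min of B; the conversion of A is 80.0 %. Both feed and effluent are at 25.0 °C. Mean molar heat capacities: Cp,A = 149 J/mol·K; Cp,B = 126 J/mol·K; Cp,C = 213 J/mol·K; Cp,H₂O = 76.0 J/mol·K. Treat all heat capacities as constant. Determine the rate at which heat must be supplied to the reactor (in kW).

Q_in = 53.9 kW

Extent of reaction ξ = 0.800 × 295 = 236 mol/min
Reaction term: ξ·ΔH°_rxn = 236 × 13.7 = 3233.2 kJ/min
Q = ΔH = 3233.2 kJ/min = 53.887 kW
Heat supplied = 53.887 kW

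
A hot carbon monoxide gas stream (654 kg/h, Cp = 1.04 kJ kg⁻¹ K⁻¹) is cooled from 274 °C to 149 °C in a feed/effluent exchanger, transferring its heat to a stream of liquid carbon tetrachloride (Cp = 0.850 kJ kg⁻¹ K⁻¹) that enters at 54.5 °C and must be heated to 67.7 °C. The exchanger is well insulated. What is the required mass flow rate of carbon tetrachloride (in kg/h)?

Heat released by hot stream: Q = 654 × 1.04 × (274 − 149) = 85020 kJ/h
Energy balance on cold side (adiabatic exchanger): Q = ṁ_c·Cp_c·(T_c,out − T_c,in)
ṁ_c = 85020 / [0.850 × (67.7 − 54.5)] = 7577.5 kg/h

ṁ_c = 7580 kg/h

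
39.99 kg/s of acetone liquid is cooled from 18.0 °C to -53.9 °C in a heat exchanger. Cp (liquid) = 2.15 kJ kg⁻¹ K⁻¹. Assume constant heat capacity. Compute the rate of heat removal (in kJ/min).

Q = ṁ·Cp·ΔT = 39.99 × 2.15 × (-53.9 − 18.0) = -6181.9 kJ/s
Cooling duty = 370910 kJ/min

Q_c = 371000 kJ/min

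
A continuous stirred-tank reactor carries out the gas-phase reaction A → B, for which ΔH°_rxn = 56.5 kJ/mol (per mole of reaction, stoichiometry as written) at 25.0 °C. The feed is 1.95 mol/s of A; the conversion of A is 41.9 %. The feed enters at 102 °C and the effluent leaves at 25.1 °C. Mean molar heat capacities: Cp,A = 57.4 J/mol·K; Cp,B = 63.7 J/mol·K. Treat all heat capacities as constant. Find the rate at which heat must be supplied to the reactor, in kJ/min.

Q_in = 2250 kJ/min

Extent of reaction ξ = 0.419 × 1.95 = 0.81705 mol/s
Reaction term: ξ·ΔH°_rxn = 0.81705 × 56.5 = 46.163 kJ/s
Sensible, feed 102→25 °C: -8.6186 kJ/s
Outlet flows (mol/s): A 1.133, B 0.81705
Sensible, products 25→25.1 °C: 0.011708 kJ/s
Q = ΔH = 37.556 kJ/s = 37.556 kW
Heat supplied = 2253.4 kJ/min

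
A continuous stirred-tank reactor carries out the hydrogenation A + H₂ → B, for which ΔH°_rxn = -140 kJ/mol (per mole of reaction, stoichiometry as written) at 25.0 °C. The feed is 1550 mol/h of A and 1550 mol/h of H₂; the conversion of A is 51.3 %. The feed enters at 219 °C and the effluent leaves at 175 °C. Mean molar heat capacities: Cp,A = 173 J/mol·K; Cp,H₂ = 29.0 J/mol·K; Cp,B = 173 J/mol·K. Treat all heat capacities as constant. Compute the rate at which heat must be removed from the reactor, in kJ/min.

Extent of reaction ξ = 0.513 × 1550 = 795.15 mol/h
Reaction term: ξ·ΔH°_rxn = 795.15 × -140 = -111320 kJ/h
Sensible, feed 219→25 °C: -60741 kJ/h
Outlet flows (mol/h): A 754.85, H₂ 754.85, B 795.15
Sensible, products 25→175 °C: 43506 kJ/h
Q = ΔH = -128560 kJ/h = -35.71 kW
Heat removed = 2142.6 kJ/min

Q_out = 2140 kJ/min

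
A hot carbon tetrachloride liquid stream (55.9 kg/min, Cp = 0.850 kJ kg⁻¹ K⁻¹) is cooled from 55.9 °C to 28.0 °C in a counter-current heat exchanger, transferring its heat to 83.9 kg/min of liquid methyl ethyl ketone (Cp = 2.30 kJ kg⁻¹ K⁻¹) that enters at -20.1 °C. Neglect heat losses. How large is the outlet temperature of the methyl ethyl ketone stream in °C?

Heat released by hot stream: Q = 55.9 × 0.850 × (55.9 − 28.0) = 1325.7 kJ/min
Energy balance on cold side (adiabatic exchanger): Q = ṁ_c·Cp_c·(T_c,out − T_c,in)
T_c,out = -20.1 + 1325.7/(83.9 × 2.30) = -13.23 °C

T_c,out = -13.2 °C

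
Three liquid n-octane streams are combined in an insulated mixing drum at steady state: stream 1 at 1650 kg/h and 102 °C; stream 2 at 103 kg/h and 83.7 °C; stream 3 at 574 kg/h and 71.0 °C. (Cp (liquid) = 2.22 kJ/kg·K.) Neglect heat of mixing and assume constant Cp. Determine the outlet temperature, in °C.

T_out = 93.5 °C

Adiabatic, steady state ⇒ Σ ṁᵢCp,ᵢ(T_out − Tᵢ) = 0
T_out = Σ ṁᵢCp,ᵢTᵢ / Σ ṁᵢCp,ᵢ
      = 483240 / 5165.9 = 93.543 °C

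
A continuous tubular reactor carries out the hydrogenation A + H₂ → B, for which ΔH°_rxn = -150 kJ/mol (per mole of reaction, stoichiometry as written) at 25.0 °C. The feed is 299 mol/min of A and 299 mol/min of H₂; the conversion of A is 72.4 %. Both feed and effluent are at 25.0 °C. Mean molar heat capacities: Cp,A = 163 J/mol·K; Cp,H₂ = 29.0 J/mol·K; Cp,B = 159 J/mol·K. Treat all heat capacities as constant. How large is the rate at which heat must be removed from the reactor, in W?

Extent of reaction ξ = 0.724 × 299 = 216.48 mol/min
Reaction term: ξ·ΔH°_rxn = 216.48 × -150 = -32471 kJ/min
Q = ΔH = -32471 kJ/min = -541.19 kW
Heat removed = 541190 W

Q_out = 541000 W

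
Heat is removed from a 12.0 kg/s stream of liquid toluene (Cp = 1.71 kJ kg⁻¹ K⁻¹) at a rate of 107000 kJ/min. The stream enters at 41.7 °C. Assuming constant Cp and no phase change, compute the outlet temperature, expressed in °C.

Q = 107000 kJ/min = 1783.3 kJ/s
ΔT = Q/(ṁ·Cp) = 1783.3/(12.0×1.71) = 86.907 K
T_out = 41.7 − 86.907 = -45.207 °C

T_out = -45.2 °C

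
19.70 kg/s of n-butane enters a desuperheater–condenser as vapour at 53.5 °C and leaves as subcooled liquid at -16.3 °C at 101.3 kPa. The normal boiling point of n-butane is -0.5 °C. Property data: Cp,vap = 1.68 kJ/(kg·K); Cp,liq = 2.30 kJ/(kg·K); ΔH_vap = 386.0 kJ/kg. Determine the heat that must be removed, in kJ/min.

vapour 53.5→-0.5 °C: -90.72 kJ/kg
condensation at -0.5 °C: -386 kJ/kg
liquid -0.5→-16.3 °C: -36.34 kJ/kg
Δh = -90.72 + -386 + -36.34 = -513.06 kJ/kg
Q = ṁ·Δh = 19.70 kg/s × -513.06 kJ/kg = -10107 kJ/s
|Q| = 10107 kW = 606440 kJ/min

Q_c = 606000 kJ/min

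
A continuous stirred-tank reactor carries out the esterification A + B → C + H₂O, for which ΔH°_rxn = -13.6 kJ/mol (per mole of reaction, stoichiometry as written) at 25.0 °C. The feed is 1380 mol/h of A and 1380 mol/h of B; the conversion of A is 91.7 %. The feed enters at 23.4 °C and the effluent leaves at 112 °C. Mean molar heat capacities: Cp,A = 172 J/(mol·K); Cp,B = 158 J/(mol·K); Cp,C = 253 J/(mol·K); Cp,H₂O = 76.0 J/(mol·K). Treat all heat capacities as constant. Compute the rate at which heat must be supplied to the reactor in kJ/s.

Q_in = 6.40 kJ/s

Extent of reaction ξ = 0.917 × 1380 = 1265.5 mol/h
Reaction term: ξ·ΔH°_rxn = 1265.5 × -13.6 = -17210 kJ/h
Sensible, feed 23.4→25 °C: 728.64 kJ/h
Outlet flows (mol/h): A 114.54, B 114.54, C 1265.5, H₂O 1265.5
Sensible, products 25→112 °C: 39510 kJ/h
Q = ΔH = 23028 kJ/h = 6.3967 kW
Heat supplied = 6.3967 kJ/s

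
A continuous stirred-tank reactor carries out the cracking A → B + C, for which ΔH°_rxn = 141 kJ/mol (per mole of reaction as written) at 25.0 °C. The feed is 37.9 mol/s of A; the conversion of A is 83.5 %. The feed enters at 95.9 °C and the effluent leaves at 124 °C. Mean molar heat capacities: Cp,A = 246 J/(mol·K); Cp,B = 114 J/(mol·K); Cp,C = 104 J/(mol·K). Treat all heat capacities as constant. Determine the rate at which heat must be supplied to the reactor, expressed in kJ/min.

Q_in = 278000 kJ/min

Extent of reaction ξ = 0.835 × 37.9 = 31.646 mol/s
Reaction term: ξ·ΔH°_rxn = 31.646 × 141 = 4462.2 kJ/s
Sensible, feed 95.9→25 °C: -661.03 kJ/s
Outlet flows (mol/s): A 6.2535, B 31.646, C 31.646
Sensible, products 25→124 °C: 835.29 kJ/s
Q = ΔH = 4636.4 kJ/s = 4636.4 kW
Heat supplied = 278190 kJ/min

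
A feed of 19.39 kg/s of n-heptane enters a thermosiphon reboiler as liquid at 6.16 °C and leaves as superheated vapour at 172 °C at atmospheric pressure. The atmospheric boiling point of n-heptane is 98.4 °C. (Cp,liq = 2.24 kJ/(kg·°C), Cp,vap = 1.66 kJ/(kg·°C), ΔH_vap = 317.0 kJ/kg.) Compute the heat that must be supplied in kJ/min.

Q = 751000 kJ/min

liquid 6.16→98.4 °C: 206.62 kJ/kg
vaporisation at 98.4 °C: 317 kJ/kg
vapour 98.4→172 °C: 122.18 kJ/kg
Δh = 206.62 + 317 + 122.18 = 645.79 kJ/kg
Q = ṁ·Δh = 19.39 kg/s × 645.79 kJ/kg = 12522 kJ/s
|Q| = 12522 kW = 751320 kJ/min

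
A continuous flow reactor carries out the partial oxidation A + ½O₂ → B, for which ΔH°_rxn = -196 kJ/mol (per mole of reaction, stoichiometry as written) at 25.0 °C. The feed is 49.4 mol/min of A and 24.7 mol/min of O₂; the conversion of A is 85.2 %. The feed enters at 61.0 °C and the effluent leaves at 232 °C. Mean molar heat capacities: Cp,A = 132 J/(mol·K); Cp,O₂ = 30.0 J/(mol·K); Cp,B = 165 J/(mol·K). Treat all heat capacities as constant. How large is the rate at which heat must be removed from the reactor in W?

Extent of reaction ξ = 0.852 × 49.4 = 42.089 mol/min
Reaction term: ξ·ΔH°_rxn = 42.089 × -196 = -8249.4 kJ/min
Sensible, feed 61.0→25 °C: -261.42 kJ/min
Outlet flows (mol/min): A 7.3112, O₂ 3.6556, B 42.089
Sensible, products 25→232 °C: 1660 kJ/min
Q = ΔH = -6850.8 kJ/min = -114.18 kW
Heat removed = 114180 W

Q_out = 114000 W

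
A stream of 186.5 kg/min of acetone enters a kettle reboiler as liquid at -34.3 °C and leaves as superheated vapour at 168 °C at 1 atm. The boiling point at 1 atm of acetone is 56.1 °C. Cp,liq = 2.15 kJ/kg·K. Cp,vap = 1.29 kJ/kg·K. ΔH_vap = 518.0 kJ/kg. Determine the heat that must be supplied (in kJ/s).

liquid -34.3→56.1 °C: 194.36 kJ/kg
vaporisation at 56.1 °C: 518 kJ/kg
vapour 56.1→168 °C: 144.35 kJ/kg
Δh = 194.36 + 518 + 144.35 = 856.71 kJ/kg
Q = ṁ·Δh = 186.5 kg/min × 856.71 kJ/kg = 159780 kJ/min
|Q| = 2662.9 kW

Q = 2660 kJ/s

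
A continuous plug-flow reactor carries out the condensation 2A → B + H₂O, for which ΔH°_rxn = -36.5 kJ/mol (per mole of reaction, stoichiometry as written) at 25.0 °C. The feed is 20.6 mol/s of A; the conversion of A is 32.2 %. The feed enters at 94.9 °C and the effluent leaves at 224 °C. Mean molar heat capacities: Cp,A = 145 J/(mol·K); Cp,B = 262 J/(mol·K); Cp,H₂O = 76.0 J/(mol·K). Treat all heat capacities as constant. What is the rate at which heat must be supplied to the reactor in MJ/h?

Q_in = 1070 MJ/h

Extent of reaction ξ = 0.322 × 20.6 / 2 = 3.3166 mol/s
Reaction term: ξ·ΔH°_rxn = 3.3166 × -36.5 = -121.06 kJ/s
Sensible, feed 94.9→25 °C: -208.79 kJ/s
Outlet flows (mol/s): A 13.967, B 3.3166, H₂O 3.3166
Sensible, products 25→224 °C: 626.09 kJ/s
Q = ΔH = 296.25 kJ/s = 296.25 kW
Heat supplied = 1066.5 MJ/h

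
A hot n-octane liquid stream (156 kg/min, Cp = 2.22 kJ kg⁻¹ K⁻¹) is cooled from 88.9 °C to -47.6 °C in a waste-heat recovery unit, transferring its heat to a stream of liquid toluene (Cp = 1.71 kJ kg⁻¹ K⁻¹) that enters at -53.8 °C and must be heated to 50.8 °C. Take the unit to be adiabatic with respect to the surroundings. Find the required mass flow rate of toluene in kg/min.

Heat released by hot stream: Q = 156 × 2.22 × (88.9 − -47.6) = 47273 kJ/min
Energy balance on cold side (adiabatic exchanger): Q = ṁ_c·Cp_c·(T_c,out − T_c,in)
ṁ_c = 47273 / [1.71 × (50.8 − -53.8)] = 264.29 kg/min

ṁ_c = 264 kg/min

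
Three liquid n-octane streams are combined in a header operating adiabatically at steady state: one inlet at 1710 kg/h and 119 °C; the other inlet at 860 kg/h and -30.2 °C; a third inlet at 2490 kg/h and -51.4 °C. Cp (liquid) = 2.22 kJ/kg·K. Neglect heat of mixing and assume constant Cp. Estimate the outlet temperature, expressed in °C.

Adiabatic, steady state ⇒ Σ ṁᵢCp,ᵢ(T_out − Tᵢ) = 0
T_out = Σ ṁᵢCp,ᵢTᵢ / Σ ṁᵢCp,ᵢ
      = 109960 / 11233 = 9.7889 °C

T_out = 9.79 °C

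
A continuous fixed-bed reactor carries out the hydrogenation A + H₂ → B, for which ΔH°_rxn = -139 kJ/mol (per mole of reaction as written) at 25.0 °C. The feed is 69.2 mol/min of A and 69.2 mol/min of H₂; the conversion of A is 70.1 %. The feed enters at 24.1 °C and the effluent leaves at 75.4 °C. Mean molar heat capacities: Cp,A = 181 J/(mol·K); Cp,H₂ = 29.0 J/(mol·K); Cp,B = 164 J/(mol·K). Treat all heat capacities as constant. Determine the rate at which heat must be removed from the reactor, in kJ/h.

Extent of reaction ξ = 0.701 × 69.2 = 48.509 mol/min
Reaction term: ξ·ΔH°_rxn = 48.509 × -139 = -6742.8 kJ/min
Sensible, feed 24.1→25 °C: 13.079 kJ/min
Outlet flows (mol/min): A 20.691, H₂ 20.691, B 48.509
Sensible, products 25→75.4 °C: 619.95 kJ/min
Q = ΔH = -6109.8 kJ/min = -101.83 kW
Heat removed = 366590 kJ/h

Q_out = 367000 kJ/h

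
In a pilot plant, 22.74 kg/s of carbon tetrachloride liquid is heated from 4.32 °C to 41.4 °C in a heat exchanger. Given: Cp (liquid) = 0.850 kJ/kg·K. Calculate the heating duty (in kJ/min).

Q = 43000 kJ/min

Q = ṁ·Cp·ΔT = 22.74 × 0.850 × (41.4 − 4.32) = 716.72 kJ/s
Heating duty = 43003 kJ/min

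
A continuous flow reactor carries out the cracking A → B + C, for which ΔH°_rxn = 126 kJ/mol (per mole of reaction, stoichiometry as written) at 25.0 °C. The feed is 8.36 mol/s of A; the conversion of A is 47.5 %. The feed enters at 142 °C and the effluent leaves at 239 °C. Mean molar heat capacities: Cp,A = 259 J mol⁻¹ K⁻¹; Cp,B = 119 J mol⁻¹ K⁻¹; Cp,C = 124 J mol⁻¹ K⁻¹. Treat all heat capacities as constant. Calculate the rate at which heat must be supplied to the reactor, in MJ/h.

Q_in = 2510 MJ/h

Extent of reaction ξ = 0.475 × 8.36 = 3.971 mol/s
Reaction term: ξ·ΔH°_rxn = 3.971 × 126 = 500.35 kJ/s
Sensible, feed 142→25 °C: -253.33 kJ/s
Outlet flows (mol/s): A 4.389, B 3.971, C 3.971
Sensible, products 25→239 °C: 449.76 kJ/s
Q = ΔH = 696.78 kJ/s = 696.78 kW
Heat supplied = 2508.4 MJ/h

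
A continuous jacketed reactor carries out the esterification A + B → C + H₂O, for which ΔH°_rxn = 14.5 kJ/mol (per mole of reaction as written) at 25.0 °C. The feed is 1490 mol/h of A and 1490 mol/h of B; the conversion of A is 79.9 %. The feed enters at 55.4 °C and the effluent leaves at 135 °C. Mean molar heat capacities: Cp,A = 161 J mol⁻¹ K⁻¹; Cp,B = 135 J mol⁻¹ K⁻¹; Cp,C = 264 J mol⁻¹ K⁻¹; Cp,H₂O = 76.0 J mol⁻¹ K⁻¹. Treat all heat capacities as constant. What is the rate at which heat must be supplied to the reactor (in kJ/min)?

Extent of reaction ξ = 0.799 × 1490 = 1190.5 mol/h
Reaction term: ξ·ΔH°_rxn = 1190.5 × 14.5 = 17262 kJ/h
Sensible, feed 55.4→25 °C: -13408 kJ/h
Outlet flows (mol/h): A 299.49, B 299.49, C 1190.5, H₂O 1190.5
Sensible, products 25→135 °C: 54276 kJ/h
Q = ΔH = 58131 kJ/h = 16.148 kW
Heat supplied = 968.85 kJ/min

Q_in = 969 kJ/min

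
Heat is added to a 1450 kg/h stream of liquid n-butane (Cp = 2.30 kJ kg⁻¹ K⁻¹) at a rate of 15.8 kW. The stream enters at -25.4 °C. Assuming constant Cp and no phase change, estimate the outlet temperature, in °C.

Q = 15.8 kW = 56880 kJ/h
ΔT = Q/(ṁ·Cp) = 56880/(1450×2.30) = 17.055 K
T_out = -25.4 + 17.055 = -8.3445 °C

T_out = -8.34 °C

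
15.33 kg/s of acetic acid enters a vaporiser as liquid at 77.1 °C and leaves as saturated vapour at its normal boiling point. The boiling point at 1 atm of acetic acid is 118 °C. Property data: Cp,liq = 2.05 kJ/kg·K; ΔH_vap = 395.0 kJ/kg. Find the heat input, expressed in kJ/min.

Q = 440000 kJ/min

liquid 77.1→118 °C: 83.845 kJ/kg
vaporisation at 118 °C: 395 kJ/kg
Δh = 83.845 + 395 = 478.85 kJ/kg
Q = ṁ·Δh = 15.33 kg/s × 478.85 kJ/kg = 7340.7 kJ/s
|Q| = 7340.7 kW = 440440 kJ/min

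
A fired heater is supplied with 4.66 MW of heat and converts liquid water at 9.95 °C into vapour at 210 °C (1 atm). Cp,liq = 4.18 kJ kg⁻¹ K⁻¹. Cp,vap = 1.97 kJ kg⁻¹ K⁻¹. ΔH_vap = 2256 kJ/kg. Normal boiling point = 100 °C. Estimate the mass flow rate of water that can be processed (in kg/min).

Δh = 4.18×(100−9.95) + 2256 + 1.97×(210−100) = 2849.1 kJ/kg
Q = 4.66 MW = 4660 kJ/s = 279600 kJ/min
ṁ = Q/Δh = 279600 / 2849.1 = 98.136 kg/min

ṁ = 98.1 kg/min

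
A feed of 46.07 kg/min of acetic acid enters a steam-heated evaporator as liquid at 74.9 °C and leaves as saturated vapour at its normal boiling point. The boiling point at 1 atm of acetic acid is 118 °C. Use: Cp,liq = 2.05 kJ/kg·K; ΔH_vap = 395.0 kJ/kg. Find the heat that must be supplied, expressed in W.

Q = 371000 W

liquid 74.9→118 °C: 88.355 kJ/kg
vaporisation at 118 °C: 395 kJ/kg
Δh = 88.355 + 395 = 483.35 kJ/kg
Q = ṁ·Δh = 46.07 kg/min × 483.35 kJ/kg = 22268 kJ/min
|Q| = 371.14 kW = 371140 W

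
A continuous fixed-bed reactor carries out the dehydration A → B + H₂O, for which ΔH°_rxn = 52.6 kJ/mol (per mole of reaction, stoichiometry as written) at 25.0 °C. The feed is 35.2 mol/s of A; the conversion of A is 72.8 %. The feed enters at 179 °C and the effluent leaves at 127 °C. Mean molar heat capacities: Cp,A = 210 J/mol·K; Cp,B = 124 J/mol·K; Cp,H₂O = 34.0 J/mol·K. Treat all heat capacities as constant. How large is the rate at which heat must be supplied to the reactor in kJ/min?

Q_in = 49700 kJ/min

Extent of reaction ξ = 0.728 × 35.2 = 25.626 mol/s
Reaction term: ξ·ΔH°_rxn = 25.626 × 52.6 = 1347.9 kJ/s
Sensible, feed 179→25 °C: -1138.4 kJ/s
Outlet flows (mol/s): A 9.5744, B 25.626, H₂O 25.626
Sensible, products 25→127 °C: 618.07 kJ/s
Q = ΔH = 827.6 kJ/s = 827.6 kW
Heat supplied = 49656 kJ/min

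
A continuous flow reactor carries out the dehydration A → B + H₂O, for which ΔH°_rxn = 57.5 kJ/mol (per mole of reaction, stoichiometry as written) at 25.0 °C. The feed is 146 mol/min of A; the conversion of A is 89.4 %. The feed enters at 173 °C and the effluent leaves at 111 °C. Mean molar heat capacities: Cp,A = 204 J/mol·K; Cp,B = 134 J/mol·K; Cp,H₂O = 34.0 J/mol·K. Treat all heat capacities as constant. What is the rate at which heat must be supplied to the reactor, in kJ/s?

Extent of reaction ξ = 0.894 × 146 = 130.52 mol/min
Reaction term: ξ·ΔH°_rxn = 130.52 × 57.5 = 7505.1 kJ/min
Sensible, feed 173→25 °C: -4408 kJ/min
Outlet flows (mol/min): A 15.476, B 130.52, H₂O 130.52
Sensible, products 25→111 °C: 2157.3 kJ/min
Q = ΔH = 5254.4 kJ/min = 87.574 kW
Heat supplied = 87.574 kJ/s

Q_in = 87.6 kJ/s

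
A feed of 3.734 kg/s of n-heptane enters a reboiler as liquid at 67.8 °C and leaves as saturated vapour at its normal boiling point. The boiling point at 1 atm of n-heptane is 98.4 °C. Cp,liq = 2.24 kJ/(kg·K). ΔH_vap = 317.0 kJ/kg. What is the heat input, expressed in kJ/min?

Q = 86400 kJ/min

liquid 67.8→98.4 °C: 68.544 kJ/kg
vaporisation at 98.4 °C: 317 kJ/kg
Δh = 68.544 + 317 = 385.54 kJ/kg
Q = ṁ·Δh = 3.734 kg/s × 385.54 kJ/kg = 1439.6 kJ/s
|Q| = 1439.6 kW = 86377 kJ/min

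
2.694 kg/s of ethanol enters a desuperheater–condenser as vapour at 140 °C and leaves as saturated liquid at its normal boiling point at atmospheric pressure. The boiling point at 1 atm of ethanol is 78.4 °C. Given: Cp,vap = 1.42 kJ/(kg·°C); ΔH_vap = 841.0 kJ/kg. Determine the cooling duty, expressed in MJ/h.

vapour 140→78.4 °C: -87.472 kJ/kg
condensation at 78.4 °C: -841 kJ/kg
Δh = -87.472 + -841 = -928.47 kJ/kg
Q = ṁ·Δh = 2.694 kg/s × -928.47 kJ/kg = -2501.3 kJ/s
|Q| = 2501.3 kW = 9004.7 MJ/h

Q_c = 9000 MJ/h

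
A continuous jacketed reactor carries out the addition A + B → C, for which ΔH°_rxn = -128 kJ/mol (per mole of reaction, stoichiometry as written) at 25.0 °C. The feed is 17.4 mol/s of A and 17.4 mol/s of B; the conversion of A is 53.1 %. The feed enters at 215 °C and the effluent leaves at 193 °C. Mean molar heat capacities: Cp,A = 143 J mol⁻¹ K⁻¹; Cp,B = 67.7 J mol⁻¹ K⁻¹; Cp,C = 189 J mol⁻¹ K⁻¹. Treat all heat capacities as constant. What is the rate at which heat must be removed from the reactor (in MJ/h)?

Extent of reaction ξ = 0.531 × 17.4 = 9.2394 mol/s
Reaction term: ξ·ΔH°_rxn = 9.2394 × -128 = -1182.6 kJ/s
Sensible, feed 215→25 °C: -696.57 kJ/s
Outlet flows (mol/s): A 8.1606, B 8.1606, C 9.2394
Sensible, products 25→193 °C: 582.24 kJ/s
Q = ΔH = -1297 kJ/s = -1297 kW
Heat removed = 4669.1 MJ/h

Q_out = 4670 MJ/h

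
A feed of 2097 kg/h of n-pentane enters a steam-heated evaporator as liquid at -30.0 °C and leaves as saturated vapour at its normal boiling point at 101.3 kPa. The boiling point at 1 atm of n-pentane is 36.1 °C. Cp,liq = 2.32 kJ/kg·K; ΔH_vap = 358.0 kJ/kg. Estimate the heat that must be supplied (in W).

Q = 298000 W

liquid -30.0→36.1 °C: 153.35 kJ/kg
vaporisation at 36.1 °C: 358 kJ/kg
Δh = 153.35 + 358 = 511.35 kJ/kg
Q = ṁ·Δh = 2097 kg/h × 511.35 kJ/kg = 1.0723e+06 kJ/h
|Q| = 297.86 kW = 297860 W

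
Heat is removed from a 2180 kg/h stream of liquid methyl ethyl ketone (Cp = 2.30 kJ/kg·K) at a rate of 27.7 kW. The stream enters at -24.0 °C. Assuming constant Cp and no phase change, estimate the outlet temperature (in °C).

Q = 27.7 kW = 99720 kJ/h
ΔT = Q/(ṁ·Cp) = 99720/(2180×2.30) = 19.888 K
T_out = -24.0 − 19.888 = -43.888 °C

T_out = -43.9 °C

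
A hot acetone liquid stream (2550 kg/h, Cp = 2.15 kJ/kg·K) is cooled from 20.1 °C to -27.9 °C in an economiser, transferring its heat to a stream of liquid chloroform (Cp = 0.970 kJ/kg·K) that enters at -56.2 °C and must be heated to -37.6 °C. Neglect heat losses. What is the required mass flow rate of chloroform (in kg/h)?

ṁ_c = 14600 kg/h

Heat released by hot stream: Q = 2550 × 2.15 × (20.1 − -27.9) = 263160 kJ/h
Energy balance on cold side (adiabatic exchanger): Q = ṁ_c·Cp_c·(T_c,out − T_c,in)
ṁ_c = 263160 / [0.970 × (-37.6 − -56.2)] = 14586 kg/h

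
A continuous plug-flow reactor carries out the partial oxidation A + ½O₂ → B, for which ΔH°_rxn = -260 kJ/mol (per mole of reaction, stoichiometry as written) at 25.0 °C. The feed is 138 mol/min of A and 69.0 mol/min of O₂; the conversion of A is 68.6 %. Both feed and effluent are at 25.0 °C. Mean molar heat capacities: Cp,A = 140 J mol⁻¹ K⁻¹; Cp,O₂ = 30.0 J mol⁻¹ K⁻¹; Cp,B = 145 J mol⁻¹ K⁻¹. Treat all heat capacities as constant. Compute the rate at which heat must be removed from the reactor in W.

Extent of reaction ξ = 0.686 × 138 = 94.668 mol/min
Reaction term: ξ·ΔH°_rxn = 94.668 × -260 = -24614 kJ/min
Q = ΔH = -24614 kJ/min = -410.23 kW
Heat removed = 410230 W

Q_out = 410000 W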